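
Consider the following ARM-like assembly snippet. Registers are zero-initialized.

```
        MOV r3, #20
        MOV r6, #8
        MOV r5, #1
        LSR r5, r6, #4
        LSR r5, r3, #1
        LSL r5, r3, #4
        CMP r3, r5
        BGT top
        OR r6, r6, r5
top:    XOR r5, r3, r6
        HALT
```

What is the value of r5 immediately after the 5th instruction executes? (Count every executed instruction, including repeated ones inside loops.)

10

r3=20
r6=8
r5=1
r5=8>>4=0
r5=20>>1=10
After step 5: r5 = 10.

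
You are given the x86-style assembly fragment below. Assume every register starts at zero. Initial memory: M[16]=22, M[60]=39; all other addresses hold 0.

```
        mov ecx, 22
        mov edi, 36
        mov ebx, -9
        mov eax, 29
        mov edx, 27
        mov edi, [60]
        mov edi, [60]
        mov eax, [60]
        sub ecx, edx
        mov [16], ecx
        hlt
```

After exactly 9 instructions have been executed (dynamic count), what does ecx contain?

mov ecx, 22 → ecx=22
mov edi, 36 → edi=36
mov ebx, -9 → ebx=-9
mov eax, 29 → eax=29
mov edx, 27 → edx=27
mov edi, [60] → edi=M[60]=39
mov edi, [60] → edi=M[60]=39
mov eax, [60] → eax=M[60]=39
sub ecx, edx → ecx=22-27=-5
After step 9: ecx = -5.

-5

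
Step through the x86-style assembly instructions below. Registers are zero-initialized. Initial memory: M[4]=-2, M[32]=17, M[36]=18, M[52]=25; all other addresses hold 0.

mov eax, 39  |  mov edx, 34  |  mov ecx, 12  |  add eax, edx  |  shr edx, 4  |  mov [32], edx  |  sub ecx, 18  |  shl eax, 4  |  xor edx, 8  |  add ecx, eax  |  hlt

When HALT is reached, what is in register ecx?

after mov eax, 39: eax=39
after mov edx, 34: edx=34
after mov ecx, 12: ecx=12
after add eax, edx: eax=39+34=73
after shr edx, 4: edx=34>>4=2
mov [32], edx → M[32]=2
after sub ecx, 18: ecx=12-18=-6
after shl eax, 4: eax=73<<4=1168
after xor edx, 8: edx=2^8=10
after add ecx, eax: ecx=(-6)+1168=1162
halt.

1162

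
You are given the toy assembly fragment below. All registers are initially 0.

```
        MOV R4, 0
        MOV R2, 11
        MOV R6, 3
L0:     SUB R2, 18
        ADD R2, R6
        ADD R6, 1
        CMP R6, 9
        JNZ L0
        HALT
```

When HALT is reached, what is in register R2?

-64

MOV R4, 0 → R4=0
MOV R2, 11 → R2=11
MOV R6, 3 → R6=3
SUB R2, 18 → R2=11-18=-7
ADD R2, R6 → R2=(-7)+3=-4
ADD R6, 1 → R6=3+1=4
CMP R6, 9  (cmp 4,9)
JNZ L0: taken
SUB R2, 18 → R2=(-4)-18=-22
ADD R2, R6 → R2=(-22)+4=-18
ADD R6, 1 → R6=4+1=5
CMP R6, 9  (cmp 5,9)
JNZ L0: taken
SUB R2, 18 → R2=(-18)-18=-36
ADD R2, R6 → R2=(-36)+5=-31
ADD R6, 1 → R6=5+1=6
CMP R6, 9  (cmp 6,9)
JNZ L0: taken
SUB R2, 18 → R2=(-31)-18=-49
ADD R2, R6 → R2=(-49)+6=-43
ADD R6, 1 → R6=6+1=7
CMP R6, 9  (cmp 7,9)
JNZ L0: taken
SUB R2, 18 → R2=(-43)-18=-61
ADD R2, R6 → R2=(-61)+7=-54
ADD R6, 1 → R6=7+1=8
CMP R6, 9  (cmp 8,9)
JNZ L0: taken
SUB R2, 18 → R2=(-54)-18=-72
ADD R2, R6 → R2=(-72)+8=-64
ADD R6, 1 → R6=8+1=9
CMP R6, 9  (cmp 9,9)
JNZ L0: not taken
halt.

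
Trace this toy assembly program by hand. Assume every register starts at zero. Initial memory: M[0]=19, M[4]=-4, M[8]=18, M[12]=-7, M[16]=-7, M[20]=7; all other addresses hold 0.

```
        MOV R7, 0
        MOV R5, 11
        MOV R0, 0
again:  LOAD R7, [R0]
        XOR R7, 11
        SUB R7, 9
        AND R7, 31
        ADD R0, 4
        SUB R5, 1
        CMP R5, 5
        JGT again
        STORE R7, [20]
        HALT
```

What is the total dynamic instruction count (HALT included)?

MOV R7, 0 → R7=0
MOV R5, 11 → R5=11
MOV R0, 0 → R0=0
LOAD R7, [R0] → R7=M[0]=19
XOR R7, 11 → R7=19^11=24
SUB R7, 9 → R7=24-9=15
AND R7, 31 → R7=15&31=15
ADD R0, 4 → R0=0+4=4
SUB R5, 1 → R5=11-1=10
CMP R5, 5  (cmp 10,5)
JGT again: taken
LOAD R7, [R0] → R7=M[4]=-4
XOR R7, 11 → R7=(-4)^11=-9
SUB R7, 9 → R7=(-9)-9=-18
AND R7, 31 → R7=(-18)&31=14
ADD R0, 4 → R0=4+4=8
SUB R5, 1 → R5=10-1=9
CMP R5, 5  (cmp 9,5)
JGT again: taken
LOAD R7, [R0] → R7=M[8]=18
XOR R7, 11 → R7=18^11=25
SUB R7, 9 → R7=25-9=16
AND R7, 31 → R7=16&31=16
ADD R0, 4 → R0=8+4=12
SUB R5, 1 → R5=9-1=8
CMP R5, 5  (cmp 8,5)
JGT again: taken
LOAD R7, [R0] → R7=M[12]=-7
XOR R7, 11 → R7=(-7)^11=-14
SUB R7, 9 → R7=(-14)-9=-23
AND R7, 31 → R7=(-23)&31=9
ADD R0, 4 → R0=12+4=16
SUB R5, 1 → R5=8-1=7
CMP R5, 5  (cmp 7,5)
JGT again: taken
LOAD R7, [R0] → R7=M[16]=-7
XOR R7, 11 → R7=(-7)^11=-14
SUB R7, 9 → R7=(-14)-9=-23
AND R7, 31 → R7=(-23)&31=9
ADD R0, 4 → R0=16+4=20
SUB R5, 1 → R5=7-1=6
CMP R5, 5  (cmp 6,5)
JGT again: taken
LOAD R7, [R0] → R7=M[20]=7
XOR R7, 11 → R7=7^11=12
SUB R7, 9 → R7=12-9=3
AND R7, 31 → R7=3&31=3
ADD R0, 4 → R0=20+4=24
SUB R5, 1 → R5=6-1=5
CMP R5, 5  (cmp 5,5)
JGT again: not taken
STORE R7, [20] → M[20]=3
halt.
Total executed instructions: 53.

53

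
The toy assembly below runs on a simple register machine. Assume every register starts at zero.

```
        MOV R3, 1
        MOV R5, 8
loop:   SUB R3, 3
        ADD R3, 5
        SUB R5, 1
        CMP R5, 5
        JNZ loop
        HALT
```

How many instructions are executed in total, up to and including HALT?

18

MOV R3, 1 → R3=1
MOV R5, 8 → R5=8
SUB R3, 3 → R3=1-3=-2
ADD R3, 5 → R3=(-2)+5=3
SUB R5, 1 → R5=8-1=7
CMP R5, 5  (cmp 7,5)
JNZ loop: taken
SUB R3, 3 → R3=3-3=0
ADD R3, 5 → R3=0+5=5
SUB R5, 1 → R5=7-1=6
CMP R5, 5  (cmp 6,5)
JNZ loop: taken
SUB R3, 3 → R3=5-3=2
ADD R3, 5 → R3=2+5=7
SUB R5, 1 → R5=6-1=5
CMP R5, 5  (cmp 5,5)
JNZ loop: not taken
halt.
Total executed instructions: 18.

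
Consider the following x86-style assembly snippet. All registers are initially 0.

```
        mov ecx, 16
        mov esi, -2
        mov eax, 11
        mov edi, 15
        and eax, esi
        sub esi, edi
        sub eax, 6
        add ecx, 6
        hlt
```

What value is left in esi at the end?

-17

after mov ecx, 16: ecx=16
after mov esi, -2: esi=-2
after mov eax, 11: eax=11
after mov edi, 15: edi=15
after and eax, esi: eax=11&(-2)=10
after sub esi, edi: esi=(-2)-15=-17
after sub eax, 6: eax=10-6=4
after add ecx, 6: ecx=16+6=22
halt.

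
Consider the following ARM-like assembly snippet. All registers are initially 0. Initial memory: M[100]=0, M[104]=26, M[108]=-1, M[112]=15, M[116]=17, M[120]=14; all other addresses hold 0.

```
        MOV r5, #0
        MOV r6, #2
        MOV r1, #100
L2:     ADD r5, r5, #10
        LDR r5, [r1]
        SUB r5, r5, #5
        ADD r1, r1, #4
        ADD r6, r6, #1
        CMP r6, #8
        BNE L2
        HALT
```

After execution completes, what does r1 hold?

124

MOV r5, #0 → r5=0
MOV r6, #2 → r6=2
MOV r1, #100 → r1=100
ADD r5, r5, #10 → r5=0+10=10
LDR r5, [r1] → r5=M[100]=0
SUB r5, r5, #5 → r5=0-5=-5
ADD r1, r1, #4 → r1=100+4=104
ADD r6, r6, #1 → r6=2+1=3
CMP r6, #8  (cmp 3,8)
BNE L2: taken
ADD r5, r5, #10 → r5=(-5)+10=5
LDR r5, [r1] → r5=M[104]=26
SUB r5, r5, #5 → r5=26-5=21
ADD r1, r1, #4 → r1=104+4=108
ADD r6, r6, #1 → r6=3+1=4
CMP r6, #8  (cmp 4,8)
BNE L2: taken
ADD r5, r5, #10 → r5=21+10=31
LDR r5, [r1] → r5=M[108]=-1
SUB r5, r5, #5 → r5=(-1)-5=-6
ADD r1, r1, #4 → r1=108+4=112
ADD r6, r6, #1 → r6=4+1=5
CMP r6, #8  (cmp 5,8)
BNE L2: taken
ADD r5, r5, #10 → r5=(-6)+10=4
LDR r5, [r1] → r5=M[112]=15
SUB r5, r5, #5 → r5=15-5=10
ADD r1, r1, #4 → r1=112+4=116
ADD r6, r6, #1 → r6=5+1=6
CMP r6, #8  (cmp 6,8)
BNE L2: taken
ADD r5, r5, #10 → r5=10+10=20
LDR r5, [r1] → r5=M[116]=17
SUB r5, r5, #5 → r5=17-5=12
ADD r1, r1, #4 → r1=116+4=120
ADD r6, r6, #1 → r6=6+1=7
CMP r6, #8  (cmp 7,8)
BNE L2: taken
ADD r5, r5, #10 → r5=12+10=22
LDR r5, [r1] → r5=M[120]=14
SUB r5, r5, #5 → r5=14-5=9
ADD r1, r1, #4 → r1=120+4=124
ADD r6, r6, #1 → r6=7+1=8
CMP r6, #8  (cmp 8,8)
BNE L2: not taken
halt.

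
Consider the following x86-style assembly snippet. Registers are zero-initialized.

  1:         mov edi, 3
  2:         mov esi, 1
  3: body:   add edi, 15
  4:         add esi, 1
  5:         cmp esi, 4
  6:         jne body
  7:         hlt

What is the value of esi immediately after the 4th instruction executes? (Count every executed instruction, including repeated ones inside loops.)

edi=3
esi=1
edi=3+15=18
esi=1+1=2
After step 4: esi = 2.

2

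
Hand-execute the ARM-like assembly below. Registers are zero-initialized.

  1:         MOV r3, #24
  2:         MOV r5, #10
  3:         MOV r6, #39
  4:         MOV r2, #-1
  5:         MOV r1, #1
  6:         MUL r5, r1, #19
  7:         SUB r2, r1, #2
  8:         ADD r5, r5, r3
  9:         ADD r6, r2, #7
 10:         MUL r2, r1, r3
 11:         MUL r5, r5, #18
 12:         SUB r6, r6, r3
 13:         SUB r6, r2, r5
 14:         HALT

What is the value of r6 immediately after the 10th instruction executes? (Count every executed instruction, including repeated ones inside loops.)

6

after MOV r3, #24: r3=24
after MOV r5, #10: r5=10
after MOV r6, #39: r6=39
after MOV r2, #-1: r2=-1
after MOV r1, #1: r1=1
after MUL r5, r1, #19: r5=1*19=19
after SUB r2, r1, #2: r2=1-2=-1
after ADD r5, r5, r3: r5=19+24=43
after ADD r6, r2, #7: r6=(-1)+7=6
after MUL r2, r1, r3: r2=1*24=24
After step 10: r6 = 6.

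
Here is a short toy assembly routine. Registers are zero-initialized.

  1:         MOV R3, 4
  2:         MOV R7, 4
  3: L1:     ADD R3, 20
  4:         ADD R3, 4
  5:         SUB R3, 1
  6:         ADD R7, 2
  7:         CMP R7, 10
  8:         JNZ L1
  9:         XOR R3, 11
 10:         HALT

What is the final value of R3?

66

MOV R3, 4 → R3=4
MOV R7, 4 → R7=4
ADD R3, 20 → R3=4+20=24
ADD R3, 4 → R3=24+4=28
SUB R3, 1 → R3=28-1=27
ADD R7, 2 → R7=4+2=6
CMP R7, 10  (cmp 6,10)
JNZ L1: taken
ADD R3, 20 → R3=27+20=47
ADD R3, 4 → R3=47+4=51
SUB R3, 1 → R3=51-1=50
ADD R7, 2 → R7=6+2=8
CMP R7, 10  (cmp 8,10)
JNZ L1: taken
ADD R3, 20 → R3=50+20=70
ADD R3, 4 → R3=70+4=74
SUB R3, 1 → R3=74-1=73
ADD R7, 2 → R7=8+2=10
CMP R7, 10  (cmp 10,10)
JNZ L1: not taken
XOR R3, 11 → R3=73^11=66
halt.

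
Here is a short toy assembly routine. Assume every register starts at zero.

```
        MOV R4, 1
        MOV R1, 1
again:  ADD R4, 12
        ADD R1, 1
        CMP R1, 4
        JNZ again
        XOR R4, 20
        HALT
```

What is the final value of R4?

after MOV R4, 1: R4=1
after MOV R1, 1: R1=1
after ADD R4, 12: R4=1+12=13
after ADD R1, 1: R1=1+1=2
CMP R1, 4  (cmp 2,4)
JNZ again: taken
after ADD R4, 12: R4=13+12=25
after ADD R1, 1: R1=2+1=3
CMP R1, 4  (cmp 3,4)
JNZ again: taken
after ADD R4, 12: R4=25+12=37
after ADD R1, 1: R1=3+1=4
CMP R1, 4  (cmp 4,4)
JNZ again: not taken
after XOR R4, 20: R4=37^20=49
halt.

49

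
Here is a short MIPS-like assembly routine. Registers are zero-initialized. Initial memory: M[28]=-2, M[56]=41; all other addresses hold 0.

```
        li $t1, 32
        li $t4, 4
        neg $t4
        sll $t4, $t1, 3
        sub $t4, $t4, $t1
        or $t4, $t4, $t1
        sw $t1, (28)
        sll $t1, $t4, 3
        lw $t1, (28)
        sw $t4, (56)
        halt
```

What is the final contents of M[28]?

32

after li $t1, 32: $t1=32
after li $t4, 4: $t4=4
after neg $t4: $t4=-(4)=-4
after sll $t4, $t1, 3: $t4=32<<3=256
after sub $t4, $t4, $t1: $t4=256-32=224
after or $t4, $t4, $t1: $t4=224|32=224
sw $t1, (28) → M[28]=32
after sll $t1, $t4, 3: $t1=224<<3=1792
after lw $t1, (28): $t1=M[28]=32
sw $t4, (56) → M[56]=224
halt.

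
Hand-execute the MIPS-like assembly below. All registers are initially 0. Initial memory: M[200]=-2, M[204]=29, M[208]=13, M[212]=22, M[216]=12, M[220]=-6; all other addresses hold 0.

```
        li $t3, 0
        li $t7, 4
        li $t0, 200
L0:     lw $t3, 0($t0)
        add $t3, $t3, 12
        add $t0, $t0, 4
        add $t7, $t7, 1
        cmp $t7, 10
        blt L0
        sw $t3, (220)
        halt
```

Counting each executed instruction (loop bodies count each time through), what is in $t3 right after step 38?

6

li $t3, 0 → $t3=0
li $t7, 4 → $t7=4
li $t0, 200 → $t0=200
lw $t3, 0($t0) → $t3=M[200]=-2
add $t3, $t3, 12 → $t3=(-2)+12=10
add $t0, $t0, 4 → $t0=200+4=204
add $t7, $t7, 1 → $t7=4+1=5
cmp $t7, 10  (cmp 5,10)
blt L0: taken
lw $t3, 0($t0) → $t3=M[204]=29
add $t3, $t3, 12 → $t3=29+12=41
add $t0, $t0, 4 → $t0=204+4=208
add $t7, $t7, 1 → $t7=5+1=6
cmp $t7, 10  (cmp 6,10)
blt L0: taken
lw $t3, 0($t0) → $t3=M[208]=13
add $t3, $t3, 12 → $t3=13+12=25
add $t0, $t0, 4 → $t0=208+4=212
add $t7, $t7, 1 → $t7=6+1=7
cmp $t7, 10  (cmp 7,10)
blt L0: taken
lw $t3, 0($t0) → $t3=M[212]=22
add $t3, $t3, 12 → $t3=22+12=34
add $t0, $t0, 4 → $t0=212+4=216
add $t7, $t7, 1 → $t7=7+1=8
cmp $t7, 10  (cmp 8,10)
blt L0: taken
lw $t3, 0($t0) → $t3=M[216]=12
add $t3, $t3, 12 → $t3=12+12=24
add $t0, $t0, 4 → $t0=216+4=220
add $t7, $t7, 1 → $t7=8+1=9
cmp $t7, 10  (cmp 9,10)
blt L0: taken
lw $t3, 0($t0) → $t3=M[220]=-6
add $t3, $t3, 12 → $t3=(-6)+12=6
add $t0, $t0, 4 → $t0=220+4=224
add $t7, $t7, 1 → $t7=9+1=10
cmp $t7, 10  (cmp 10,10)
After step 38: $t3 = 6.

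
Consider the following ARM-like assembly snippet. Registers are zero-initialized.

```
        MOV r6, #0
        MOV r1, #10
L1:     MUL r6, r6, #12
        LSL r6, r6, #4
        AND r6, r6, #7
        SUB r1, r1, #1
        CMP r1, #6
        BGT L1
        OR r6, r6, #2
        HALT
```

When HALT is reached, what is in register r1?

MOV r6, #0 → r6=0
MOV r1, #10 → r1=10
MUL r6, r6, #12 → r6=0*12=0
LSL r6, r6, #4 → r6=0<<4=0
AND r6, r6, #7 → r6=0&7=0
SUB r1, r1, #1 → r1=10-1=9
CMP r1, #6  (cmp 9,6)
BGT L1: taken
MUL r6, r6, #12 → r6=0*12=0
LSL r6, r6, #4 → r6=0<<4=0
AND r6, r6, #7 → r6=0&7=0
SUB r1, r1, #1 → r1=9-1=8
CMP r1, #6  (cmp 8,6)
BGT L1: taken
MUL r6, r6, #12 → r6=0*12=0
LSL r6, r6, #4 → r6=0<<4=0
AND r6, r6, #7 → r6=0&7=0
SUB r1, r1, #1 → r1=8-1=7
CMP r1, #6  (cmp 7,6)
BGT L1: taken
MUL r6, r6, #12 → r6=0*12=0
LSL r6, r6, #4 → r6=0<<4=0
AND r6, r6, #7 → r6=0&7=0
SUB r1, r1, #1 → r1=7-1=6
CMP r1, #6  (cmp 6,6)
BGT L1: not taken
OR r6, r6, #2 → r6=0|2=2
halt.

6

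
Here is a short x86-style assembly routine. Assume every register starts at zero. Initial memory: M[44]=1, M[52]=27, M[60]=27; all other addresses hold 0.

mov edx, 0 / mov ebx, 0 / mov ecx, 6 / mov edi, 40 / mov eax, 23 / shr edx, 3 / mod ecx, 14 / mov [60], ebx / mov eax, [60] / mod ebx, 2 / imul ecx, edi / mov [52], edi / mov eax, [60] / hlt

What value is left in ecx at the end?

after mov edx, 0: edx=0
after mov ebx, 0: ebx=0
after mov ecx, 6: ecx=6
after mov edi, 40: edi=40
after mov eax, 23: eax=23
after shr edx, 3: edx=0>>3=0
after mod ecx, 14: ecx=6%14=6
mov [60], ebx → M[60]=0
after mov eax, [60]: eax=M[60]=0
after mod ebx, 2: ebx=0%2=0
after imul ecx, edi: ecx=6*40=240
mov [52], edi → M[52]=40
after mov eax, [60]: eax=M[60]=0
halt.

240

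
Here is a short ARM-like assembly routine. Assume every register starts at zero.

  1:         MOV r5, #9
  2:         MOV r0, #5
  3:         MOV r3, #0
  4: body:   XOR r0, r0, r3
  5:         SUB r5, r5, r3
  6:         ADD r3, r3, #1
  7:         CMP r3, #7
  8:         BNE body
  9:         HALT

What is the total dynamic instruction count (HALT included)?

39

r5=9
r0=5
r3=0
r0=5^0=5
r5=9-0=9
r3=0+1=1
CMP r3, #7  (cmp 1,7)
BNE body: taken
r0=5^1=4
r5=9-1=8
r3=1+1=2
CMP r3, #7  (cmp 2,7)
BNE body: taken
r0=4^2=6
r5=8-2=6
r3=2+1=3
CMP r3, #7  (cmp 3,7)
BNE body: taken
r0=6^3=5
r5=6-3=3
r3=3+1=4
CMP r3, #7  (cmp 4,7)
BNE body: taken
r0=5^4=1
r5=3-4=-1
r3=4+1=5
CMP r3, #7  (cmp 5,7)
BNE body: taken
r0=1^5=4
r5=(-1)-5=-6
r3=5+1=6
CMP r3, #7  (cmp 6,7)
BNE body: taken
r0=4^6=2
r5=(-6)-6=-12
r3=6+1=7
CMP r3, #7  (cmp 7,7)
BNE body: not taken
halt.
Total executed instructions: 39.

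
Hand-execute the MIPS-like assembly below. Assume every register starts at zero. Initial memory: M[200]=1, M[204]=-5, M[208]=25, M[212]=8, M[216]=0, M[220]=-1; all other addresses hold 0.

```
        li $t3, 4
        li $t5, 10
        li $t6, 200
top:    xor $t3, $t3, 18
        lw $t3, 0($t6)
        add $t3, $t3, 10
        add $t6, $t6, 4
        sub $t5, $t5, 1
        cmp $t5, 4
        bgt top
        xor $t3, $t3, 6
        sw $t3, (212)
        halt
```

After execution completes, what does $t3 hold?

15

$t3=4
$t5=10
$t6=200
$t3=4^18=22
$t3=M[200]=1
$t3=1+10=11
$t6=200+4=204
$t5=10-1=9
cmp $t5, 4  (cmp 9,4)
bgt top: taken
$t3=11^18=25
$t3=M[204]=-5
$t3=(-5)+10=5
$t6=204+4=208
$t5=9-1=8
cmp $t5, 4  (cmp 8,4)
bgt top: taken
$t3=5^18=23
$t3=M[208]=25
$t3=25+10=35
$t6=208+4=212
$t5=8-1=7
cmp $t5, 4  (cmp 7,4)
bgt top: taken
$t3=35^18=49
$t3=M[212]=8
$t3=8+10=18
$t6=212+4=216
$t5=7-1=6
cmp $t5, 4  (cmp 6,4)
bgt top: taken
$t3=18^18=0
$t3=M[216]=0
$t3=0+10=10
$t6=216+4=220
$t5=6-1=5
cmp $t5, 4  (cmp 5,4)
bgt top: taken
$t3=10^18=24
$t3=M[220]=-1
$t3=(-1)+10=9
$t6=220+4=224
$t5=5-1=4
cmp $t5, 4  (cmp 4,4)
bgt top: not taken
$t3=9^6=15
sw $t3, (212) → M[212]=15
halt.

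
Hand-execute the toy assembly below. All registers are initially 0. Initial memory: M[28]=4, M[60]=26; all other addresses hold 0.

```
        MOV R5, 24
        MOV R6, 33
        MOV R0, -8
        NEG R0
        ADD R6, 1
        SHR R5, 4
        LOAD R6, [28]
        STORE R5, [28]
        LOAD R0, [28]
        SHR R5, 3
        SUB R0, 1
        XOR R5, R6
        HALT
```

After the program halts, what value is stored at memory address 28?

1

MOV R5, 24 → R5=24
MOV R6, 33 → R6=33
MOV R0, -8 → R0=-8
NEG R0 → R0=-(-8)=8
ADD R6, 1 → R6=33+1=34
SHR R5, 4 → R5=24>>4=1
LOAD R6, [28] → R6=M[28]=4
STORE R5, [28] → M[28]=1
LOAD R0, [28] → R0=M[28]=1
SHR R5, 3 → R5=1>>3=0
SUB R0, 1 → R0=1-1=0
XOR R5, R6 → R5=0^4=4
halt.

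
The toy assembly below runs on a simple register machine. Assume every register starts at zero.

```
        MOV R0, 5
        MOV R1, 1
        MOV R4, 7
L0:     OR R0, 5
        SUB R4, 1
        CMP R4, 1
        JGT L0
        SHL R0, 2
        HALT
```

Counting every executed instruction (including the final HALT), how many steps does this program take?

29

MOV R0, 5 → R0=5
MOV R1, 1 → R1=1
MOV R4, 7 → R4=7
OR R0, 5 → R0=5|5=5
SUB R4, 1 → R4=7-1=6
CMP R4, 1  (cmp 6,1)
JGT L0: taken
OR R0, 5 → R0=5|5=5
SUB R4, 1 → R4=6-1=5
CMP R4, 1  (cmp 5,1)
JGT L0: taken
OR R0, 5 → R0=5|5=5
SUB R4, 1 → R4=5-1=4
CMP R4, 1  (cmp 4,1)
JGT L0: taken
OR R0, 5 → R0=5|5=5
SUB R4, 1 → R4=4-1=3
CMP R4, 1  (cmp 3,1)
JGT L0: taken
OR R0, 5 → R0=5|5=5
SUB R4, 1 → R4=3-1=2
CMP R4, 1  (cmp 2,1)
JGT L0: taken
OR R0, 5 → R0=5|5=5
SUB R4, 1 → R4=2-1=1
CMP R4, 1  (cmp 1,1)
JGT L0: not taken
SHL R0, 2 → R0=5<<2=20
halt.
Total executed instructions: 29.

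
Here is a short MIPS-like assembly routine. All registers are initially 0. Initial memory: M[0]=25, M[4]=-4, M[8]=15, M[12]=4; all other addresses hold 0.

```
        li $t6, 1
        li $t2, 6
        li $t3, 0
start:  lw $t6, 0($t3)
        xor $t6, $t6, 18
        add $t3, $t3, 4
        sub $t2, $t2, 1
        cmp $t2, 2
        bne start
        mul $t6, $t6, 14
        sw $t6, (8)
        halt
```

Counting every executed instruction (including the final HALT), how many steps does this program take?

$t6=1
$t2=6
$t3=0
$t6=M[0]=25
$t6=25^18=11
$t3=0+4=4
$t2=6-1=5
cmp $t2, 2  (cmp 5,2)
bne start: taken
$t6=M[4]=-4
$t6=(-4)^18=-18
$t3=4+4=8
$t2=5-1=4
cmp $t2, 2  (cmp 4,2)
bne start: taken
$t6=M[8]=15
$t6=15^18=29
$t3=8+4=12
$t2=4-1=3
cmp $t2, 2  (cmp 3,2)
bne start: taken
$t6=M[12]=4
$t6=4^18=22
$t3=12+4=16
$t2=3-1=2
cmp $t2, 2  (cmp 2,2)
bne start: not taken
$t6=22*14=308
sw $t6, (8) → M[8]=308
halt.
Total executed instructions: 30.

30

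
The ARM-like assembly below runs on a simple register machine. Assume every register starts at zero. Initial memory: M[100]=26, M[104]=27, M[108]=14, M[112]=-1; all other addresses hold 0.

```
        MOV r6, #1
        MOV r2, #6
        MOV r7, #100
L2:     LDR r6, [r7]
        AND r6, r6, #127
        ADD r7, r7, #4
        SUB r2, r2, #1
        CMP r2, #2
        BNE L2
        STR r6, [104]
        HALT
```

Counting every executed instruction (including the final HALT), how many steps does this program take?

29

after MOV r6, #1: r6=1
after MOV r2, #6: r2=6
after MOV r7, #100: r7=100
after LDR r6, [r7]: r6=M[100]=26
after AND r6, r6, #127: r6=26&127=26
after ADD r7, r7, #4: r7=100+4=104
after SUB r2, r2, #1: r2=6-1=5
CMP r2, #2  (cmp 5,2)
BNE L2: taken
after LDR r6, [r7]: r6=M[104]=27
after AND r6, r6, #127: r6=27&127=27
after ADD r7, r7, #4: r7=104+4=108
after SUB r2, r2, #1: r2=5-1=4
CMP r2, #2  (cmp 4,2)
BNE L2: taken
after LDR r6, [r7]: r6=M[108]=14
after AND r6, r6, #127: r6=14&127=14
after ADD r7, r7, #4: r7=108+4=112
after SUB r2, r2, #1: r2=4-1=3
CMP r2, #2  (cmp 3,2)
BNE L2: taken
after LDR r6, [r7]: r6=M[112]=-1
after AND r6, r6, #127: r6=(-1)&127=127
after ADD r7, r7, #4: r7=112+4=116
after SUB r2, r2, #1: r2=3-1=2
CMP r2, #2  (cmp 2,2)
BNE L2: not taken
STR r6, [104] → M[104]=127
halt.
Total executed instructions: 29.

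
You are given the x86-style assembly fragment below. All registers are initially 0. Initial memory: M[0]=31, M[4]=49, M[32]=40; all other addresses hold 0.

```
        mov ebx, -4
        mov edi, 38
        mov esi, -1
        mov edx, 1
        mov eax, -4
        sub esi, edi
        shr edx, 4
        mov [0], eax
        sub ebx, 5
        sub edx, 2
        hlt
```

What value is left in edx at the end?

-2

mov ebx, -4 → ebx=-4
mov edi, 38 → edi=38
mov esi, -1 → esi=-1
mov edx, 1 → edx=1
mov eax, -4 → eax=-4
sub esi, edi → esi=(-1)-38=-39
shr edx, 4 → edx=1>>4=0
mov [0], eax → M[0]=-4
sub ebx, 5 → ebx=(-4)-5=-9
sub edx, 2 → edx=0-2=-2
halt.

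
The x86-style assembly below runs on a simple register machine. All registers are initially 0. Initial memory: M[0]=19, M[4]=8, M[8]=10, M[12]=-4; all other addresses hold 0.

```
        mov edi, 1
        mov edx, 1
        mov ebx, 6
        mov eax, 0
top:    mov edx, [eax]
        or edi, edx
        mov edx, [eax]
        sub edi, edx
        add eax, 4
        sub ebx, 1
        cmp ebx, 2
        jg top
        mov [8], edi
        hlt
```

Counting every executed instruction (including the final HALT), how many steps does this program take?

after mov edi, 1: edi=1
after mov edx, 1: edx=1
after mov ebx, 6: ebx=6
after mov eax, 0: eax=0
after mov edx, [eax]: edx=M[0]=19
after or edi, edx: edi=1|19=19
after mov edx, [eax]: edx=M[0]=19
after sub edi, edx: edi=19-19=0
after add eax, 4: eax=0+4=4
after sub ebx, 1: ebx=6-1=5
cmp ebx, 2  (cmp 5,2)
jg top: taken
after mov edx, [eax]: edx=M[4]=8
after or edi, edx: edi=0|8=8
after mov edx, [eax]: edx=M[4]=8
after sub edi, edx: edi=8-8=0
after add eax, 4: eax=4+4=8
after sub ebx, 1: ebx=5-1=4
cmp ebx, 2  (cmp 4,2)
jg top: taken
after mov edx, [eax]: edx=M[8]=10
after or edi, edx: edi=0|10=10
after mov edx, [eax]: edx=M[8]=10
after sub edi, edx: edi=10-10=0
after add eax, 4: eax=8+4=12
after sub ebx, 1: ebx=4-1=3
cmp ebx, 2  (cmp 3,2)
jg top: taken
after mov edx, [eax]: edx=M[12]=-4
after or edi, edx: edi=0|(-4)=-4
after mov edx, [eax]: edx=M[12]=-4
after sub edi, edx: edi=(-4)-(-4)=0
after add eax, 4: eax=12+4=16
after sub ebx, 1: ebx=3-1=2
cmp ebx, 2  (cmp 2,2)
jg top: not taken
mov [8], edi → M[8]=0
halt.
Total executed instructions: 38.

38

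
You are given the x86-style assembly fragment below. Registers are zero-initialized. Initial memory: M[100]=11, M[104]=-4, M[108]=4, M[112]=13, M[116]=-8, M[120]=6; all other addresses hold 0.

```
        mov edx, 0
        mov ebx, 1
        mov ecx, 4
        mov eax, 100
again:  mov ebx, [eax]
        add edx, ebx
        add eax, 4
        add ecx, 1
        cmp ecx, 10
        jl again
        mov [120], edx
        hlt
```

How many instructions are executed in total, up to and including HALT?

after mov edx, 0: edx=0
after mov ebx, 1: ebx=1
after mov ecx, 4: ecx=4
after mov eax, 100: eax=100
after mov ebx, [eax]: ebx=M[100]=11
after add edx, ebx: edx=0+11=11
after add eax, 4: eax=100+4=104
after add ecx, 1: ecx=4+1=5
cmp ecx, 10  (cmp 5,10)
jl again: taken
after mov ebx, [eax]: ebx=M[104]=-4
after add edx, ebx: edx=11+(-4)=7
after add eax, 4: eax=104+4=108
after add ecx, 1: ecx=5+1=6
cmp ecx, 10  (cmp 6,10)
jl again: taken
after mov ebx, [eax]: ebx=M[108]=4
after add edx, ebx: edx=7+4=11
after add eax, 4: eax=108+4=112
after add ecx, 1: ecx=6+1=7
cmp ecx, 10  (cmp 7,10)
jl again: taken
after mov ebx, [eax]: ebx=M[112]=13
after add edx, ebx: edx=11+13=24
after add eax, 4: eax=112+4=116
after add ecx, 1: ecx=7+1=8
cmp ecx, 10  (cmp 8,10)
jl again: taken
after mov ebx, [eax]: ebx=M[116]=-8
after add edx, ebx: edx=24+(-8)=16
after add eax, 4: eax=116+4=120
after add ecx, 1: ecx=8+1=9
cmp ecx, 10  (cmp 9,10)
jl again: taken
after mov ebx, [eax]: ebx=M[120]=6
after add edx, ebx: edx=16+6=22
after add eax, 4: eax=120+4=124
after add ecx, 1: ecx=9+1=10
cmp ecx, 10  (cmp 10,10)
jl again: not taken
mov [120], edx → M[120]=22
halt.
Total executed instructions: 42.

42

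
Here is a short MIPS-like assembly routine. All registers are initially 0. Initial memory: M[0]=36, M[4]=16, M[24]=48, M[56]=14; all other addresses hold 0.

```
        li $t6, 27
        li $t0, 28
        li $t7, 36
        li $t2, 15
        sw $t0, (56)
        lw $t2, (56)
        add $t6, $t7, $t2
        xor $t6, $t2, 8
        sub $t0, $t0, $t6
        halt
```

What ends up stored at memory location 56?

28

after li $t6, 27: $t6=27
after li $t0, 28: $t0=28
after li $t7, 36: $t7=36
after li $t2, 15: $t2=15
sw $t0, (56) → M[56]=28
after lw $t2, (56): $t2=M[56]=28
after add $t6, $t7, $t2: $t6=36+28=64
after xor $t6, $t2, 8: $t6=28^8=20
after sub $t0, $t0, $t6: $t0=28-20=8
halt.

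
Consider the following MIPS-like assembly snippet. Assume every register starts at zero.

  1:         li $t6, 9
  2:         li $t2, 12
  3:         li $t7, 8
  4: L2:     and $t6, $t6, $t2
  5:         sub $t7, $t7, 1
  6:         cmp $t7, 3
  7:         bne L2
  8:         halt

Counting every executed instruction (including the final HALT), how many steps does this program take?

24

$t6=9
$t2=12
$t7=8
$t6=9&12=8
$t7=8-1=7
cmp $t7, 3  (cmp 7,3)
bne L2: taken
$t6=8&12=8
$t7=7-1=6
cmp $t7, 3  (cmp 6,3)
bne L2: taken
$t6=8&12=8
$t7=6-1=5
cmp $t7, 3  (cmp 5,3)
bne L2: taken
$t6=8&12=8
$t7=5-1=4
cmp $t7, 3  (cmp 4,3)
bne L2: taken
$t6=8&12=8
$t7=4-1=3
cmp $t7, 3  (cmp 3,3)
bne L2: not taken
halt.
Total executed instructions: 24.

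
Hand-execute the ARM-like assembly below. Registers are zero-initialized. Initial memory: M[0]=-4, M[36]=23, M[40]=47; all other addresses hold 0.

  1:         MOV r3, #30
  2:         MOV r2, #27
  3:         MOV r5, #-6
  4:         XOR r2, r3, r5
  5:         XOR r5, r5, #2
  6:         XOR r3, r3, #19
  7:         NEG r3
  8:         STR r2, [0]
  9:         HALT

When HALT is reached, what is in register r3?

-13

after MOV r3, #30: r3=30
after MOV r2, #27: r2=27
after MOV r5, #-6: r5=-6
after XOR r2, r3, r5: r2=30^(-6)=-28
after XOR r5, r5, #2: r5=(-6)^2=-8
after XOR r3, r3, #19: r3=30^19=13
after NEG r3: r3=-(13)=-13
STR r2, [0] → M[0]=-28
halt.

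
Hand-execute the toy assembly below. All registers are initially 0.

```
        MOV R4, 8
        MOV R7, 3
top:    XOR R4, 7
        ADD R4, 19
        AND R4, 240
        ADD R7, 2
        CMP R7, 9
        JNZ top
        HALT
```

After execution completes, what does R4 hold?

64

R4=8
R7=3
R4=8^7=15
R4=15+19=34
R4=34&240=32
R7=3+2=5
CMP R7, 9  (cmp 5,9)
JNZ top: taken
R4=32^7=39
R4=39+19=58
R4=58&240=48
R7=5+2=7
CMP R7, 9  (cmp 7,9)
JNZ top: taken
R4=48^7=55
R4=55+19=74
R4=74&240=64
R7=7+2=9
CMP R7, 9  (cmp 9,9)
JNZ top: not taken
halt.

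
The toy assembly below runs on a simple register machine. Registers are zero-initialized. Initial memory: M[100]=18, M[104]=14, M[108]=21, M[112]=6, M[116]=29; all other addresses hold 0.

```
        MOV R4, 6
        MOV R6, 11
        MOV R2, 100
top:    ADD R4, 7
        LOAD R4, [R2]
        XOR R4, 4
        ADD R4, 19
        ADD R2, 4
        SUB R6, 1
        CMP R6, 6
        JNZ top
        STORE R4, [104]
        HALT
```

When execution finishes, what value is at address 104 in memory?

44

after MOV R4, 6: R4=6
after MOV R6, 11: R6=11
after MOV R2, 100: R2=100
after ADD R4, 7: R4=6+7=13
after LOAD R4, [R2]: R4=M[100]=18
after XOR R4, 4: R4=18^4=22
after ADD R4, 19: R4=22+19=41
after ADD R2, 4: R2=100+4=104
after SUB R6, 1: R6=11-1=10
CMP R6, 6  (cmp 10,6)
JNZ top: taken
after ADD R4, 7: R4=41+7=48
after LOAD R4, [R2]: R4=M[104]=14
after XOR R4, 4: R4=14^4=10
after ADD R4, 19: R4=10+19=29
after ADD R2, 4: R2=104+4=108
after SUB R6, 1: R6=10-1=9
CMP R6, 6  (cmp 9,6)
JNZ top: taken
after ADD R4, 7: R4=29+7=36
after LOAD R4, [R2]: R4=M[108]=21
after XOR R4, 4: R4=21^4=17
after ADD R4, 19: R4=17+19=36
after ADD R2, 4: R2=108+4=112
after SUB R6, 1: R6=9-1=8
CMP R6, 6  (cmp 8,6)
JNZ top: taken
after ADD R4, 7: R4=36+7=43
after LOAD R4, [R2]: R4=M[112]=6
after XOR R4, 4: R4=6^4=2
after ADD R4, 19: R4=2+19=21
after ADD R2, 4: R2=112+4=116
after SUB R6, 1: R6=8-1=7
CMP R6, 6  (cmp 7,6)
JNZ top: taken
after ADD R4, 7: R4=21+7=28
after LOAD R4, [R2]: R4=M[116]=29
after XOR R4, 4: R4=29^4=25
after ADD R4, 19: R4=25+19=44
after ADD R2, 4: R2=116+4=120
after SUB R6, 1: R6=7-1=6
CMP R6, 6  (cmp 6,6)
JNZ top: not taken
STORE R4, [104] → M[104]=44
halt.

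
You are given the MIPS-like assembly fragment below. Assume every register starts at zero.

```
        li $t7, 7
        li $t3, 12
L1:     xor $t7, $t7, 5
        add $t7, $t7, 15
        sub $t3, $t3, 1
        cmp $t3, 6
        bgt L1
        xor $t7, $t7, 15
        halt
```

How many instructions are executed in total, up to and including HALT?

$t7=7
$t3=12
$t7=7^5=2
$t7=2+15=17
$t3=12-1=11
cmp $t3, 6  (cmp 11,6)
bgt L1: taken
$t7=17^5=20
$t7=20+15=35
$t3=11-1=10
cmp $t3, 6  (cmp 10,6)
bgt L1: taken
$t7=35^5=38
$t7=38+15=53
$t3=10-1=9
cmp $t3, 6  (cmp 9,6)
bgt L1: taken
$t7=53^5=48
$t7=48+15=63
$t3=9-1=8
cmp $t3, 6  (cmp 8,6)
bgt L1: taken
$t7=63^5=58
$t7=58+15=73
$t3=8-1=7
cmp $t3, 6  (cmp 7,6)
bgt L1: taken
$t7=73^5=76
$t7=76+15=91
$t3=7-1=6
cmp $t3, 6  (cmp 6,6)
bgt L1: not taken
$t7=91^15=84
halt.
Total executed instructions: 34.

34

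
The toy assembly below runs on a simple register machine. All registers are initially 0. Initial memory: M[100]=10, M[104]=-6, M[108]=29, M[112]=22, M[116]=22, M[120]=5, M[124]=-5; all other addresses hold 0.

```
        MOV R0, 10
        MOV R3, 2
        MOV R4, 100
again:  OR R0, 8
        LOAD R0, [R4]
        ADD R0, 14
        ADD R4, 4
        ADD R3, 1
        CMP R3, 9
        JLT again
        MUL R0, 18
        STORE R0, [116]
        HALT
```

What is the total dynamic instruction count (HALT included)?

55

MOV R0, 10 → R0=10
MOV R3, 2 → R3=2
MOV R4, 100 → R4=100
OR R0, 8 → R0=10|8=10
LOAD R0, [R4] → R0=M[100]=10
ADD R0, 14 → R0=10+14=24
ADD R4, 4 → R4=100+4=104
ADD R3, 1 → R3=2+1=3
CMP R3, 9  (cmp 3,9)
JLT again: taken
OR R0, 8 → R0=24|8=24
LOAD R0, [R4] → R0=M[104]=-6
ADD R0, 14 → R0=(-6)+14=8
ADD R4, 4 → R4=104+4=108
ADD R3, 1 → R3=3+1=4
CMP R3, 9  (cmp 4,9)
JLT again: taken
OR R0, 8 → R0=8|8=8
LOAD R0, [R4] → R0=M[108]=29
ADD R0, 14 → R0=29+14=43
ADD R4, 4 → R4=108+4=112
ADD R3, 1 → R3=4+1=5
CMP R3, 9  (cmp 5,9)
JLT again: taken
OR R0, 8 → R0=43|8=43
LOAD R0, [R4] → R0=M[112]=22
ADD R0, 14 → R0=22+14=36
ADD R4, 4 → R4=112+4=116
ADD R3, 1 → R3=5+1=6
CMP R3, 9  (cmp 6,9)
JLT again: taken
OR R0, 8 → R0=36|8=44
LOAD R0, [R4] → R0=M[116]=22
ADD R0, 14 → R0=22+14=36
ADD R4, 4 → R4=116+4=120
ADD R3, 1 → R3=6+1=7
CMP R3, 9  (cmp 7,9)
JLT again: taken
OR R0, 8 → R0=36|8=44
LOAD R0, [R4] → R0=M[120]=5
ADD R0, 14 → R0=5+14=19
ADD R4, 4 → R4=120+4=124
ADD R3, 1 → R3=7+1=8
CMP R3, 9  (cmp 8,9)
JLT again: taken
OR R0, 8 → R0=19|8=27
LOAD R0, [R4] → R0=M[124]=-5
ADD R0, 14 → R0=(-5)+14=9
ADD R4, 4 → R4=124+4=128
ADD R3, 1 → R3=8+1=9
CMP R3, 9  (cmp 9,9)
JLT again: not taken
MUL R0, 18 → R0=9*18=162
STORE R0, [116] → M[116]=162
halt.
Total executed instructions: 55.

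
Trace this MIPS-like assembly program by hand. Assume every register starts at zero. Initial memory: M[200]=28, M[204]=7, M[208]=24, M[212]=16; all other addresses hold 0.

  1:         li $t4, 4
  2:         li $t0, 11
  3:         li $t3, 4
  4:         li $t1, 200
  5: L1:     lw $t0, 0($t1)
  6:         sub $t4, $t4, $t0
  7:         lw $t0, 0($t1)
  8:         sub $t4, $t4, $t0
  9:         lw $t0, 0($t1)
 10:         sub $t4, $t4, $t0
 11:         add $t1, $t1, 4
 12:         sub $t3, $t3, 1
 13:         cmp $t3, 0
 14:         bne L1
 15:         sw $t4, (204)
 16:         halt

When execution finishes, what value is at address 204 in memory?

-221

$t4=4
$t0=11
$t3=4
$t1=200
$t0=M[200]=28
$t4=4-28=-24
$t0=M[200]=28
$t4=(-24)-28=-52
$t0=M[200]=28
$t4=(-52)-28=-80
$t1=200+4=204
$t3=4-1=3
cmp $t3, 0  (cmp 3,0)
bne L1: taken
$t0=M[204]=7
$t4=(-80)-7=-87
$t0=M[204]=7
$t4=(-87)-7=-94
$t0=M[204]=7
$t4=(-94)-7=-101
$t1=204+4=208
$t3=3-1=2
cmp $t3, 0  (cmp 2,0)
bne L1: taken
$t0=M[208]=24
$t4=(-101)-24=-125
$t0=M[208]=24
$t4=(-125)-24=-149
$t0=M[208]=24
$t4=(-149)-24=-173
$t1=208+4=212
$t3=2-1=1
cmp $t3, 0  (cmp 1,0)
bne L1: taken
$t0=M[212]=16
$t4=(-173)-16=-189
$t0=M[212]=16
$t4=(-189)-16=-205
$t0=M[212]=16
$t4=(-205)-16=-221
$t1=212+4=216
$t3=1-1=0
cmp $t3, 0  (cmp 0,0)
bne L1: not taken
sw $t4, (204) → M[204]=-221
halt.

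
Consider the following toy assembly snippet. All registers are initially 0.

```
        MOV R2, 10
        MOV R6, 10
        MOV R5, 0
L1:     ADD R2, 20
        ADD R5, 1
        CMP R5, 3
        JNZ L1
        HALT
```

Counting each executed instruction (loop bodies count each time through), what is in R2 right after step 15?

after MOV R2, 10: R2=10
after MOV R6, 10: R6=10
after MOV R5, 0: R5=0
after ADD R2, 20: R2=10+20=30
after ADD R5, 1: R5=0+1=1
CMP R5, 3  (cmp 1,3)
JNZ L1: taken
after ADD R2, 20: R2=30+20=50
after ADD R5, 1: R5=1+1=2
CMP R5, 3  (cmp 2,3)
JNZ L1: taken
after ADD R2, 20: R2=50+20=70
after ADD R5, 1: R5=2+1=3
CMP R5, 3  (cmp 3,3)
JNZ L1: not taken
After step 15: R2 = 70.

70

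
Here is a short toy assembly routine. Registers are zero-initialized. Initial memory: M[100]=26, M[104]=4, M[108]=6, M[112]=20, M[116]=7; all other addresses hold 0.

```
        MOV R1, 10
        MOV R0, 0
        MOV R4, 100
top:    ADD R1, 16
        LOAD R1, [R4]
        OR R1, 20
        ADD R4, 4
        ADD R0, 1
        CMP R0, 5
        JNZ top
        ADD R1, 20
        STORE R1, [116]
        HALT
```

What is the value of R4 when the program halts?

R1=10
R0=0
R4=100
R1=10+16=26
R1=M[100]=26
R1=26|20=30
R4=100+4=104
R0=0+1=1
CMP R0, 5  (cmp 1,5)
JNZ top: taken
R1=30+16=46
R1=M[104]=4
R1=4|20=20
R4=104+4=108
R0=1+1=2
CMP R0, 5  (cmp 2,5)
JNZ top: taken
R1=20+16=36
R1=M[108]=6
R1=6|20=22
R4=108+4=112
R0=2+1=3
CMP R0, 5  (cmp 3,5)
JNZ top: taken
R1=22+16=38
R1=M[112]=20
R1=20|20=20
R4=112+4=116
R0=3+1=4
CMP R0, 5  (cmp 4,5)
JNZ top: taken
R1=20+16=36
R1=M[116]=7
R1=7|20=23
R4=116+4=120
R0=4+1=5
CMP R0, 5  (cmp 5,5)
JNZ top: not taken
R1=23+20=43
STORE R1, [116] → M[116]=43
halt.

120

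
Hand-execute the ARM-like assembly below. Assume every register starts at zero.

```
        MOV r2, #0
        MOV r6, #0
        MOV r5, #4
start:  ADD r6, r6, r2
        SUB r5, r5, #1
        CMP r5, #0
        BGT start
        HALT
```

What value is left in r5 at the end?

r2=0
r6=0
r5=4
r6=0+0=0
r5=4-1=3
CMP r5, #0  (cmp 3,0)
BGT start: taken
r6=0+0=0
r5=3-1=2
CMP r5, #0  (cmp 2,0)
BGT start: taken
r6=0+0=0
r5=2-1=1
CMP r5, #0  (cmp 1,0)
BGT start: taken
r6=0+0=0
r5=1-1=0
CMP r5, #0  (cmp 0,0)
BGT start: not taken
halt.

0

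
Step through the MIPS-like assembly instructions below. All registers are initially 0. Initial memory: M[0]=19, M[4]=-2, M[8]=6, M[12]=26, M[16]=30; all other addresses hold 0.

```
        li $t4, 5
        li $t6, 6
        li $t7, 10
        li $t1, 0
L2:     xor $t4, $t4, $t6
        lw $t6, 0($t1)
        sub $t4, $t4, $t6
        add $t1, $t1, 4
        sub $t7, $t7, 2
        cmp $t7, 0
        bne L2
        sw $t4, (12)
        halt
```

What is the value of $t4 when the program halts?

after li $t4, 5: $t4=5
after li $t6, 6: $t6=6
after li $t7, 10: $t7=10
after li $t1, 0: $t1=0
after xor $t4, $t4, $t6: $t4=5^6=3
after lw $t6, 0($t1): $t6=M[0]=19
after sub $t4, $t4, $t6: $t4=3-19=-16
after add $t1, $t1, 4: $t1=0+4=4
after sub $t7, $t7, 2: $t7=10-2=8
cmp $t7, 0  (cmp 8,0)
bne L2: taken
after xor $t4, $t4, $t6: $t4=(-16)^19=-29
after lw $t6, 0($t1): $t6=M[4]=-2
after sub $t4, $t4, $t6: $t4=(-29)-(-2)=-27
after add $t1, $t1, 4: $t1=4+4=8
after sub $t7, $t7, 2: $t7=8-2=6
cmp $t7, 0  (cmp 6,0)
bne L2: taken
after xor $t4, $t4, $t6: $t4=(-27)^(-2)=27
after lw $t6, 0($t1): $t6=M[8]=6
after sub $t4, $t4, $t6: $t4=27-6=21
after add $t1, $t1, 4: $t1=8+4=12
after sub $t7, $t7, 2: $t7=6-2=4
cmp $t7, 0  (cmp 4,0)
bne L2: taken
after xor $t4, $t4, $t6: $t4=21^6=19
after lw $t6, 0($t1): $t6=M[12]=26
after sub $t4, $t4, $t6: $t4=19-26=-7
after add $t1, $t1, 4: $t1=12+4=16
after sub $t7, $t7, 2: $t7=4-2=2
cmp $t7, 0  (cmp 2,0)
bne L2: taken
after xor $t4, $t4, $t6: $t4=(-7)^26=-29
after lw $t6, 0($t1): $t6=M[16]=30
after sub $t4, $t4, $t6: $t4=(-29)-30=-59
after add $t1, $t1, 4: $t1=16+4=20
after sub $t7, $t7, 2: $t7=2-2=0
cmp $t7, 0  (cmp 0,0)
bne L2: not taken
sw $t4, (12) → M[12]=-59
halt.

-59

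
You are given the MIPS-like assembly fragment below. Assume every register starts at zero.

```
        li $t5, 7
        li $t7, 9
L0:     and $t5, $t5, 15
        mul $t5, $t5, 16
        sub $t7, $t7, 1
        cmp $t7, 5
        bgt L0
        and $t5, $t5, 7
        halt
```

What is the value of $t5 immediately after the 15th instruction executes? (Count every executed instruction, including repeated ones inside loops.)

li $t5, 7 → $t5=7
li $t7, 9 → $t7=9
and $t5, $t5, 15 → $t5=7&15=7
mul $t5, $t5, 16 → $t5=7*16=112
sub $t7, $t7, 1 → $t7=9-1=8
cmp $t7, 5  (cmp 8,5)
bgt L0: taken
and $t5, $t5, 15 → $t5=112&15=0
mul $t5, $t5, 16 → $t5=0*16=0
sub $t7, $t7, 1 → $t7=8-1=7
cmp $t7, 5  (cmp 7,5)
bgt L0: taken
and $t5, $t5, 15 → $t5=0&15=0
mul $t5, $t5, 16 → $t5=0*16=0
sub $t7, $t7, 1 → $t7=7-1=6
After step 15: $t5 = 0.

0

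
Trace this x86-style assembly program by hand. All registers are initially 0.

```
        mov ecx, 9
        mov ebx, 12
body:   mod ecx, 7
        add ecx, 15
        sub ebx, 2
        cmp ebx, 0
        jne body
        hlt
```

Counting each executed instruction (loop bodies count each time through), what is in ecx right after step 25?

21

after mov ecx, 9: ecx=9
after mov ebx, 12: ebx=12
after mod ecx, 7: ecx=9%7=2
after add ecx, 15: ecx=2+15=17
after sub ebx, 2: ebx=12-2=10
cmp ebx, 0  (cmp 10,0)
jne body: taken
after mod ecx, 7: ecx=17%7=3
after add ecx, 15: ecx=3+15=18
after sub ebx, 2: ebx=10-2=8
cmp ebx, 0  (cmp 8,0)
jne body: taken
after mod ecx, 7: ecx=18%7=4
after add ecx, 15: ecx=4+15=19
after sub ebx, 2: ebx=8-2=6
cmp ebx, 0  (cmp 6,0)
jne body: taken
after mod ecx, 7: ecx=19%7=5
after add ecx, 15: ecx=5+15=20
after sub ebx, 2: ebx=6-2=4
cmp ebx, 0  (cmp 4,0)
jne body: taken
after mod ecx, 7: ecx=20%7=6
after add ecx, 15: ecx=6+15=21
after sub ebx, 2: ebx=4-2=2
After step 25: ecx = 21.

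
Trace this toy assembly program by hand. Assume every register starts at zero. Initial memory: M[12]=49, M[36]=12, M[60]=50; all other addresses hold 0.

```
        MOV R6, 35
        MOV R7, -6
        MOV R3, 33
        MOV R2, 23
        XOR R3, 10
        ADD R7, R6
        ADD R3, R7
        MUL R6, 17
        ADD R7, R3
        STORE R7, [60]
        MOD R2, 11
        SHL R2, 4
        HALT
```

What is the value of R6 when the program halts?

595

after MOV R6, 35: R6=35
after MOV R7, -6: R7=-6
after MOV R3, 33: R3=33
after MOV R2, 23: R2=23
after XOR R3, 10: R3=33^10=43
after ADD R7, R6: R7=(-6)+35=29
after ADD R3, R7: R3=43+29=72
after MUL R6, 17: R6=35*17=595
after ADD R7, R3: R7=29+72=101
STORE R7, [60] → M[60]=101
after MOD R2, 11: R2=23%11=1
after SHL R2, 4: R2=1<<4=16
halt.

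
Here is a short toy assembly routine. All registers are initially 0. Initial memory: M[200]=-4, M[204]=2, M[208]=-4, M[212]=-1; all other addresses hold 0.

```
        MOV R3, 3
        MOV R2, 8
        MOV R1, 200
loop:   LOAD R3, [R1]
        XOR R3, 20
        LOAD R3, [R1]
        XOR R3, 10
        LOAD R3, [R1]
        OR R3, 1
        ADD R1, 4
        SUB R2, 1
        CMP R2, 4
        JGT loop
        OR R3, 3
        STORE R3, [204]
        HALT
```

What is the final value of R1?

MOV R3, 3 → R3=3
MOV R2, 8 → R2=8
MOV R1, 200 → R1=200
LOAD R3, [R1] → R3=M[200]=-4
XOR R3, 20 → R3=(-4)^20=-24
LOAD R3, [R1] → R3=M[200]=-4
XOR R3, 10 → R3=(-4)^10=-10
LOAD R3, [R1] → R3=M[200]=-4
OR R3, 1 → R3=(-4)|1=-3
ADD R1, 4 → R1=200+4=204
SUB R2, 1 → R2=8-1=7
CMP R2, 4  (cmp 7,4)
JGT loop: taken
LOAD R3, [R1] → R3=M[204]=2
XOR R3, 20 → R3=2^20=22
LOAD R3, [R1] → R3=M[204]=2
XOR R3, 10 → R3=2^10=8
LOAD R3, [R1] → R3=M[204]=2
OR R3, 1 → R3=2|1=3
ADD R1, 4 → R1=204+4=208
SUB R2, 1 → R2=7-1=6
CMP R2, 4  (cmp 6,4)
JGT loop: taken
LOAD R3, [R1] → R3=M[208]=-4
XOR R3, 20 → R3=(-4)^20=-24
LOAD R3, [R1] → R3=M[208]=-4
XOR R3, 10 → R3=(-4)^10=-10
LOAD R3, [R1] → R3=M[208]=-4
OR R3, 1 → R3=(-4)|1=-3
ADD R1, 4 → R1=208+4=212
SUB R2, 1 → R2=6-1=5
CMP R2, 4  (cmp 5,4)
JGT loop: taken
LOAD R3, [R1] → R3=M[212]=-1
XOR R3, 20 → R3=(-1)^20=-21
LOAD R3, [R1] → R3=M[212]=-1
XOR R3, 10 → R3=(-1)^10=-11
LOAD R3, [R1] → R3=M[212]=-1
OR R3, 1 → R3=(-1)|1=-1
ADD R1, 4 → R1=212+4=216
SUB R2, 1 → R2=5-1=4
CMP R2, 4  (cmp 4,4)
JGT loop: not taken
OR R3, 3 → R3=(-1)|3=-1
STORE R3, [204] → M[204]=-1
halt.

216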